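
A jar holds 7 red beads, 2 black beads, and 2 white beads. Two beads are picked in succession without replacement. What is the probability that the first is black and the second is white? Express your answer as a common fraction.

Each draw changes the counts, so multiply the conditional probabilities along the sequence:
P = 2/11 × 2/10 = 4/110 = 2/55.

2/55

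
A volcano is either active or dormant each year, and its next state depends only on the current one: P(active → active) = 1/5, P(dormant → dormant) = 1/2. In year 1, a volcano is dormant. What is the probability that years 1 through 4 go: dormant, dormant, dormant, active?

Year 1 is given. For each transition, use the conditional probability from the current state:
P(dormant | dormant) = 1/2; P(dormant | dormant) = 1/2; P(active | dormant) = 1/2.
P = 1/2 × 1/2 × 1/2 = 1/8.

1/8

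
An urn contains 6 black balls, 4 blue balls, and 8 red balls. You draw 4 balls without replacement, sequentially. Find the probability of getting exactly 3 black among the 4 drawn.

4/51

One ordering (black drawn first) has probability 6/18 × 5/17 × 4/16 × 12/15 = 1440/73440 = 1/51.
There are C(4,3) = 4 such orderings, each equally likely, so P = 4 × 1/51 = 4/51.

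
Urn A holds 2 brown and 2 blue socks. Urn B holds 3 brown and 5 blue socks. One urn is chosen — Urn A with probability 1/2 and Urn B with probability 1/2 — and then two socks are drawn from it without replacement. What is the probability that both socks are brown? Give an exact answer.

23/168

From Urn A: P(both brown) = (2/4)(1/3) = 1/6.
From Urn B: P(both brown) = (3/8)(2/7) = 3/28.
Total probability = (1/2)(1/6) + (1/2)(3/28) = 23/168.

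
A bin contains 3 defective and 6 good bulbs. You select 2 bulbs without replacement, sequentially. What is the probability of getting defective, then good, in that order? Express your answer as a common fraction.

1/4

Chain rule:
P = 3/9 × 6/8 = 18/72 = 1/4.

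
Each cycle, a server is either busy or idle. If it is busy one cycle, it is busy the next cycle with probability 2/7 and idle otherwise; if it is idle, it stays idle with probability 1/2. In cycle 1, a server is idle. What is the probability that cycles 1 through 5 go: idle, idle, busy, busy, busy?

Cycle 1 is given. For each transition, use the conditional probability from the current state:
P(idle | idle) = 1/2; P(busy | idle) = 1/2; P(busy | busy) = 2/7; P(busy | busy) = 2/7.
P = 1/2 × 1/2 × 2/7 × 2/7 = 4/196 = 1/49.

1/49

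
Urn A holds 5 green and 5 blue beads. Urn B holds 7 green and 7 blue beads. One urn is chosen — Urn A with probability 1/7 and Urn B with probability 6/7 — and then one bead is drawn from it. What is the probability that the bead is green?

1/2

From Urn A: P(green) = 5/10.
From Urn B: P(green) = 7/14.
Total probability = (1/7)(5/10) + (6/7)(7/14) = 1/2.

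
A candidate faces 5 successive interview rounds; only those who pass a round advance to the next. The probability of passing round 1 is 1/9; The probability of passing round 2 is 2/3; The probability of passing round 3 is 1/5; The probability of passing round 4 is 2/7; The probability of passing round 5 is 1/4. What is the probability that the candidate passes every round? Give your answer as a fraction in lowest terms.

1/945

Multiplying along the chain,
P = 1/9 × 2/3 × 1/5 × 2/7 × 1/4 = 4/3780 = 1/945.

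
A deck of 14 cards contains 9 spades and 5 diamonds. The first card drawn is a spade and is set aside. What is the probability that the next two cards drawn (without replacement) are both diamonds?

With the first card removed, 5 diamonds remain out of 13.
P = 5/13 × 4/12 = 20/156 = 5/39.

5/39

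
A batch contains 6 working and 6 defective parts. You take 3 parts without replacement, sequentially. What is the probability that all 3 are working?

1/11

P(every draw is working) = 6/12 × 5/11 × 4/10 = 120/1320 = 1/11.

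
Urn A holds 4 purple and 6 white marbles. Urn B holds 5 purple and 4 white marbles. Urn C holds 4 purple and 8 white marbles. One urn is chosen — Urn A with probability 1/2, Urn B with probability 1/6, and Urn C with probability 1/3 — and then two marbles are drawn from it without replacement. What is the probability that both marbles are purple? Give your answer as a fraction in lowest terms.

851/5940

From Urn A: P(both purple) = (4/10)(3/9) = 2/15.
From Urn B: P(both purple) = (5/9)(4/8) = 5/18.
From Urn C: P(both purple) = (4/12)(3/11) = 1/11.
Total probability = (1/2)(2/15) + (1/6)(5/18) + (1/3)(1/11) = 851/5940.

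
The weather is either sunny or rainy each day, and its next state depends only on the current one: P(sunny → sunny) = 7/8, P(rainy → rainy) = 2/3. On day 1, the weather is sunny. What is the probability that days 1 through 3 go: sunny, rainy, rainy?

Day 1 is given. For each transition, use the conditional probability from the current state:
P(rainy | sunny) = 1/8; P(rainy | rainy) = 2/3.
P = 1/8 × 2/3 = 2/24 = 1/12.

1/12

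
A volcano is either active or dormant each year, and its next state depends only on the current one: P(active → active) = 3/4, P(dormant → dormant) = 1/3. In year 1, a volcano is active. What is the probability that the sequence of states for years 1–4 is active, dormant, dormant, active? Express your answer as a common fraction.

1/18

Year 1 is given. For each transition, use the conditional probability from the current state:
P(dormant | active) = 1/4; P(dormant | dormant) = 1/3; P(active | dormant) = 2/3.
P = 1/4 × 1/3 × 2/3 = 2/36 = 1/18.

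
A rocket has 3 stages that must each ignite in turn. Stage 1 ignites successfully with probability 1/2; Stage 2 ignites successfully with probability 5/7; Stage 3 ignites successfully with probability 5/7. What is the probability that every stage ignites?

Multiplying along the chain,
P = 1/2 × 5/7 × 5/7 = 25/98.

25/98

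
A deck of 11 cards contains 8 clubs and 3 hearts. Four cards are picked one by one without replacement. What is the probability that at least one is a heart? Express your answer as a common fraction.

26/33

P(no hearts) = 8/11 × 7/10 × 6/9 × 5/8 = 1680/7920 = 7/33.
P(at least one) = 1 − 7/33 = 26/33.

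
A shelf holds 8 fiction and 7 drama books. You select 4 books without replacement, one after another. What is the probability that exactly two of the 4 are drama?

28/65

One ordering (drama drawn first) has probability 7/15 × 6/14 × 8/13 × 7/12 = 2352/32760 = 14/195.
There are C(4,2) = 6 such orderings, each equally likely, so P = 6 × 14/195 = 28/65.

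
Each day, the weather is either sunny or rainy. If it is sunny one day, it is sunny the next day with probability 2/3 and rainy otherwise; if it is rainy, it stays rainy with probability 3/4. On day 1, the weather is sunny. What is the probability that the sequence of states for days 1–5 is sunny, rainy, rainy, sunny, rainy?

Day 1 is given. For each transition, use the conditional probability from the current state:
P(rainy | sunny) = 1/3; P(rainy | rainy) = 3/4; P(sunny | rainy) = 1/4; P(rainy | sunny) = 1/3.
P = 1/3 × 3/4 × 1/4 × 1/3 = 3/144 = 1/48.

1/48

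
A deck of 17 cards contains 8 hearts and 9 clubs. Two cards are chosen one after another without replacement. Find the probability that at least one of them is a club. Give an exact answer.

27/34

P(no clubs) = 8/17 × 7/16 = 56/272 = 7/34.
P(at least one) = 1 − 7/34 = 27/34.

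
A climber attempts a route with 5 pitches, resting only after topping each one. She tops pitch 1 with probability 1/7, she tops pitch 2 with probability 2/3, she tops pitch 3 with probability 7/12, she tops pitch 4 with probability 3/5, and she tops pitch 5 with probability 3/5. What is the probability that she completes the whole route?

Multiplying along the chain,
P = 1/7 × 2/3 × 7/12 × 3/5 × 3/5 = 126/6300 = 1/50.

1/50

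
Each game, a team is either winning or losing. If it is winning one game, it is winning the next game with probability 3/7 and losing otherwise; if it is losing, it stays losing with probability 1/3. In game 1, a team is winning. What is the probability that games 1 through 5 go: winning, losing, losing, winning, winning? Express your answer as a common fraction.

Game 1 is given. For each transition, use the conditional probability from the current state:
P(losing | winning) = 4/7; P(losing | losing) = 1/3; P(winning | losing) = 2/3; P(winning | winning) = 3/7.
P = 4/7 × 1/3 × 2/3 × 3/7 = 24/441 = 8/147.

8/147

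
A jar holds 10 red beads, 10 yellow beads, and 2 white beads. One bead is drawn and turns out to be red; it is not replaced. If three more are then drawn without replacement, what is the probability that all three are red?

6/95

After the first draw, 9 of the remaining 21 beads are red.
P = 9/21 × 8/20 × 7/19 = 504/7980 = 6/95.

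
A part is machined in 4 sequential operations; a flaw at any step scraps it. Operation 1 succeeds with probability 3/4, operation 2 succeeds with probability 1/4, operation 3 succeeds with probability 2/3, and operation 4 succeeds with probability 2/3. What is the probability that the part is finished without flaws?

1/12

The events are sequential, so multiply the conditional probabilities:
P = 3/4 × 1/4 × 2/3 × 2/3 = 12/144 = 1/12.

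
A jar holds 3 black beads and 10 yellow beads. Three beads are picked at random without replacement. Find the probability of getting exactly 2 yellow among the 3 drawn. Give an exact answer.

One ordering (yellow drawn first) has probability 10/13 × 9/12 × 3/11 = 270/1716 = 45/286.
There are C(3,2) = 3 such orderings, each equally likely, so P = 3 × 45/286 = 135/286.

135/286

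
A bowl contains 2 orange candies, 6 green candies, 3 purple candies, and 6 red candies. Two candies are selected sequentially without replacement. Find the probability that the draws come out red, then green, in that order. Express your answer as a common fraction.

Each draw changes the counts, so multiply the conditional probabilities along the sequence:
P = 6/17 × 6/16 = 36/272 = 9/68.

9/68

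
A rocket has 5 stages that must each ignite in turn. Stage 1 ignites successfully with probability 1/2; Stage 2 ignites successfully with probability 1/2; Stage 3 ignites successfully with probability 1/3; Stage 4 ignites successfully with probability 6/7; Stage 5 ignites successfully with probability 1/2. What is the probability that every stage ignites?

1/28

Multiplying along the chain,
P = 1/2 × 1/2 × 1/3 × 6/7 × 1/2 = 6/168 = 1/28.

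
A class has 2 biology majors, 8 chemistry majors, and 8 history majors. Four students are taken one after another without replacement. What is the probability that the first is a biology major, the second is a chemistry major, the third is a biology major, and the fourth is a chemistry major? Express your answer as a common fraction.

Chain rule:
P = 2/18 × 8/17 × 1/16 × 7/15 = 112/73440 = 7/4590.

7/4590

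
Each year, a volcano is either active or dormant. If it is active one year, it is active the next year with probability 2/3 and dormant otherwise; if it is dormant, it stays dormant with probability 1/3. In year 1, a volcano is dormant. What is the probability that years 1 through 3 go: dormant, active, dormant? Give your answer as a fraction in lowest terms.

Year 1 is given. For each transition, use the conditional probability from the current state:
P(active | dormant) = 2/3; P(dormant | active) = 1/3.
P = 2/3 × 1/3 = 2/9.

2/9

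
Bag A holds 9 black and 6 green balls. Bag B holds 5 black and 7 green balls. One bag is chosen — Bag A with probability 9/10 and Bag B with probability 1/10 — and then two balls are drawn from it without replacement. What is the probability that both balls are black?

3739/11550

From Bag A: P(both black) = (9/15)(8/14) = 12/35.
From Bag B: P(both black) = (5/12)(4/11) = 5/33.
Total probability = (9/10)(12/35) + (1/10)(5/33) = 3739/11550.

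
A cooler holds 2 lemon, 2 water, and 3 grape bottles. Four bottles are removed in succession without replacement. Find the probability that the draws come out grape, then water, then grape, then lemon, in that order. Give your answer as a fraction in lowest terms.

Chain rule:
P = 3/7 × 2/6 × 2/5 × 2/4 = 24/840 = 1/35.

1/35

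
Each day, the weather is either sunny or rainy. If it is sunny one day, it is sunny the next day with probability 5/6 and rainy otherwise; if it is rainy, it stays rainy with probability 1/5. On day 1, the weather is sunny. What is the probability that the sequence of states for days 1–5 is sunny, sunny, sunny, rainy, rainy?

5/216

Day 1 is given. For each transition, use the conditional probability from the current state:
P(sunny | sunny) = 5/6; P(sunny | sunny) = 5/6; P(rainy | sunny) = 1/6; P(rainy | rainy) = 1/5.
P = 5/6 × 5/6 × 1/6 × 1/5 = 25/1080 = 5/216.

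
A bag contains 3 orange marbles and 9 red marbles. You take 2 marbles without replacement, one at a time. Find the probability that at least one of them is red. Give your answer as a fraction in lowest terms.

P(no red) = 3/12 × 2/11 = 6/132 = 1/22.
P(at least one) = 1 − 1/22 = 21/22.

21/22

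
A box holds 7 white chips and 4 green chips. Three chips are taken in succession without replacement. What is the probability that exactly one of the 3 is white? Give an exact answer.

14/55

One ordering (white drawn first) has probability 7/11 × 4/10 × 3/9 = 84/990 = 14/165.
There are C(3,1) = 3 such orderings, each equally likely, so P = 3 × 14/165 = 14/55.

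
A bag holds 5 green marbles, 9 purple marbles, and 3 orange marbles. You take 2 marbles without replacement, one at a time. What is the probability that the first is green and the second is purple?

Each draw changes the counts, so multiply the conditional probabilities along the sequence:
P = 5/17 × 9/16 = 45/272.

45/272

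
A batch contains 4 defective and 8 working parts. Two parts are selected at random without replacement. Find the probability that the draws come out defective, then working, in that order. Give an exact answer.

Chain rule:
P = 4/12 × 8/11 = 32/132 = 8/33.

8/33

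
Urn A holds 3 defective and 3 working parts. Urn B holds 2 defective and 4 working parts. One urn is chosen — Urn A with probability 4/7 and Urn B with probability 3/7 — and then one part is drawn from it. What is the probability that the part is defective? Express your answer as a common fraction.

From Urn A: P(defective) = 3/6.
From Urn B: P(defective) = 2/6.
Total probability = (4/7)(3/6) + (3/7)(2/6) = 3/7.

3/7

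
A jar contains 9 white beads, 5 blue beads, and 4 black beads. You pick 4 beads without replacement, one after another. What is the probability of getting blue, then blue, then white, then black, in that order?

1/102

Multiply the probability of each draw given the previous ones:
P = 5/18 × 4/17 × 9/16 × 4/15 = 720/73440 = 1/102.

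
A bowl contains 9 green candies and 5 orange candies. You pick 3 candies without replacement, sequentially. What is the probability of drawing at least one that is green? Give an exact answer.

177/182

P(no green) = 5/14 × 4/13 × 3/12 = 60/2184 = 5/182.
P(at least one) = 1 − 5/182 = 177/182.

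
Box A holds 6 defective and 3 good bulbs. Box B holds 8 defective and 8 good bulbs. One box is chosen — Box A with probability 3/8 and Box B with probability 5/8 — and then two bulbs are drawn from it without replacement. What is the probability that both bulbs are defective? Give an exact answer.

29/96

From Box A: P(both defective) = (6/9)(5/8) = 5/12.
From Box B: P(both defective) = (8/16)(7/15) = 7/30.
Total probability = (3/8)(5/12) + (5/8)(7/30) = 29/96.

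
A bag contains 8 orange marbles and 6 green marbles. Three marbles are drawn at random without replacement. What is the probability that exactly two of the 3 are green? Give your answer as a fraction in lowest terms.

30/91

One ordering (green drawn first) has probability 6/14 × 5/13 × 8/12 = 240/2184 = 10/91.
There are C(3,2) = 3 such orderings, each equally likely, so P = 3 × 10/91 = 30/91.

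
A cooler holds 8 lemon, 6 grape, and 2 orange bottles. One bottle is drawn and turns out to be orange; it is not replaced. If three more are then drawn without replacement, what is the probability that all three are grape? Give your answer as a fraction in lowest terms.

With the first bottle removed, 6 grape remain out of 15.
P = 6/15 × 5/14 × 4/13 = 120/2730 = 4/91.

4/91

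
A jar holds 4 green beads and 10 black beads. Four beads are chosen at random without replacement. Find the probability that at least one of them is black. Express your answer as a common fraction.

P(no black) = 4/14 × 3/13 × 2/12 × 1/11 = 24/24024 = 1/1001.
P(at least one) = 1 − 1/1001 = 1000/1001.

1000/1001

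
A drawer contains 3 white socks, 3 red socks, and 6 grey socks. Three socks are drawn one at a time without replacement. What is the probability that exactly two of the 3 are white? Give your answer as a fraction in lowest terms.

27/220

One ordering (white drawn first) has probability 3/12 × 2/11 × 9/10 = 54/1320 = 9/220.
There are C(3,2) = 3 such orderings, each equally likely, so P = 3 × 9/220 = 27/220.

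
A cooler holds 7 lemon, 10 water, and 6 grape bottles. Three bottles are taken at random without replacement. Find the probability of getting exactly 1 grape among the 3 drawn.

One ordering (grape drawn first) has probability 6/23 × 17/22 × 16/21 = 1632/10626 = 272/1771.
There are C(3,1) = 3 such orderings, each equally likely, so P = 3 × 272/1771 = 816/1771.

816/1771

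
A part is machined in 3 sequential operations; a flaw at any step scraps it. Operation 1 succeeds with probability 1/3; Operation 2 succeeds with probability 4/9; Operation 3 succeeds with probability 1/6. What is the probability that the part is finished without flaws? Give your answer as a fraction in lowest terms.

The events are sequential, so multiply the conditional probabilities:
P = 1/3 × 4/9 × 1/6 = 4/162 = 2/81.

2/81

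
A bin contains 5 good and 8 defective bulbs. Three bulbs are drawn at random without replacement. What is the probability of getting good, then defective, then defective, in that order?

70/429

Chain rule:
P = 5/13 × 8/12 × 7/11 = 280/1716 = 70/429.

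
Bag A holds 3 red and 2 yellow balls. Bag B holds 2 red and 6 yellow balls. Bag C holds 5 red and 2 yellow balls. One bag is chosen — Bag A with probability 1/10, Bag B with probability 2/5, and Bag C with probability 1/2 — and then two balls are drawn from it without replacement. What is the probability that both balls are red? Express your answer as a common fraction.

593/2100

From Bag A: P(both red) = (3/5)(2/4) = 3/10.
From Bag B: P(both red) = (2/8)(1/7) = 1/28.
From Bag C: P(both red) = (5/7)(4/6) = 10/21.
Total probability = (1/10)(3/10) + (2/5)(1/28) + (1/2)(10/21) = 593/2100.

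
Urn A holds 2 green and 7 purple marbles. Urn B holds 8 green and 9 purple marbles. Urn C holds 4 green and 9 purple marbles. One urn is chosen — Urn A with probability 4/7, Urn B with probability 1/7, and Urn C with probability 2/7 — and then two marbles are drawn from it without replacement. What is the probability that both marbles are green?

1873/27846

From Urn A: P(both green) = (2/9)(1/8) = 1/36.
From Urn B: P(both green) = (8/17)(7/16) = 7/34.
From Urn C: P(both green) = (4/13)(3/12) = 1/13.
Total probability = (4/7)(1/36) + (1/7)(7/34) + (2/7)(1/13) = 1873/27846.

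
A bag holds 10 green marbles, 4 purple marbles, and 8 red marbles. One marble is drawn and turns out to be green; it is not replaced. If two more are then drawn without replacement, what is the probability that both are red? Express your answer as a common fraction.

With the first marble removed, 8 red remain out of 21.
P = 8/21 × 7/20 = 56/420 = 2/15.

2/15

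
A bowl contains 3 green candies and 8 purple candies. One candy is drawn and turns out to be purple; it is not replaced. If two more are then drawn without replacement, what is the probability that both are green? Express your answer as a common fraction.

1/15

With the first candy removed, 3 green remain out of 10.
P = 3/10 × 2/9 = 6/90 = 1/15.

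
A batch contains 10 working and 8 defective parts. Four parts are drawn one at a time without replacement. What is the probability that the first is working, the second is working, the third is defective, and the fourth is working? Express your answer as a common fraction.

4/51

Chain rule:
P = 10/18 × 9/17 × 8/16 × 8/15 = 5760/73440 = 4/51.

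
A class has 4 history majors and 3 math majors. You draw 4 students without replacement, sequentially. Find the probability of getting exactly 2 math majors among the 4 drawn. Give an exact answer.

18/35

One ordering (math majors drawn first) has probability 3/7 × 2/6 × 4/5 × 3/4 = 72/840 = 3/35.
There are C(4,2) = 6 such orderings, each equally likely, so P = 6 × 3/35 = 18/35.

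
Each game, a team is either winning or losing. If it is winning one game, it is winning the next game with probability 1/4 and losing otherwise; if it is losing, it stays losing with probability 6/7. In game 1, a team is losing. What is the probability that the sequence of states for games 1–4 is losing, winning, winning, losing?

3/112

Game 1 is given. For each transition, use the conditional probability from the current state:
P(winning | losing) = 1/7; P(winning | winning) = 1/4; P(losing | winning) = 3/4.
P = 1/7 × 1/4 × 3/4 = 3/112.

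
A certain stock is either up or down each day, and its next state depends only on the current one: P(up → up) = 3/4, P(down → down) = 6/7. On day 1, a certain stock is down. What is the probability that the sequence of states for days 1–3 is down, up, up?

Day 1 is given. For each transition, use the conditional probability from the current state:
P(up | down) = 1/7; P(up | up) = 3/4.
P = 1/7 × 3/4 = 3/28.

3/28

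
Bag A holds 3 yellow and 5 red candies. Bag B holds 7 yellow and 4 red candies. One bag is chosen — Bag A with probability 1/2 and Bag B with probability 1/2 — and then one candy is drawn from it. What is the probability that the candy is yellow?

From Bag A: P(yellow) = 3/8.
From Bag B: P(yellow) = 7/11.
Total probability = (1/2)(3/8) + (1/2)(7/11) = 89/176.

89/176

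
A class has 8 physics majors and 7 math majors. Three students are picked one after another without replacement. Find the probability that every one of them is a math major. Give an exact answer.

P = 7/15 × 6/14 × 5/13 = 210/2730 = 1/13.

1/13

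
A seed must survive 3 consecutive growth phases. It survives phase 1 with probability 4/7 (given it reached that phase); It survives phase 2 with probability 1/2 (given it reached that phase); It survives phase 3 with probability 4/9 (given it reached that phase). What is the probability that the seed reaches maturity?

The events are sequential, so multiply the conditional probabilities:
P = 4/7 × 1/2 × 4/9 = 16/126 = 8/63.

8/63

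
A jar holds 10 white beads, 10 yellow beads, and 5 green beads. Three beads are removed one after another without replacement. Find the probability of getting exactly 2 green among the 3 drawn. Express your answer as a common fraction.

One ordering (green drawn first) has probability 5/25 × 4/24 × 20/23 = 400/13800 = 2/69.
There are C(3,2) = 3 such orderings, each equally likely, so P = 3 × 2/69 = 2/23.

2/23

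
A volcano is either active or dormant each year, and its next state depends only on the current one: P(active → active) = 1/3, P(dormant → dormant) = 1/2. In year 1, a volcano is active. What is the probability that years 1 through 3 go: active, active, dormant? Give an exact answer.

Year 1 is given. For each transition, use the conditional probability from the current state:
P(active | active) = 1/3; P(dormant | active) = 2/3.
P = 1/3 × 2/3 = 2/9.

2/9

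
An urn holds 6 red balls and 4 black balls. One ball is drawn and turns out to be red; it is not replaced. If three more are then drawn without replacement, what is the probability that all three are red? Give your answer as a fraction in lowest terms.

With the first ball removed, 5 red remain out of 9.
P = 5/9 × 4/8 × 3/7 = 60/504 = 5/42.

5/42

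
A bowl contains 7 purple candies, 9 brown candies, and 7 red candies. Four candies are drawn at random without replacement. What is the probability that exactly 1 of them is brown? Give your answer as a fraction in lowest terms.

One ordering (brown drawn first) has probability 9/23 × 14/22 × 13/21 × 12/20 = 19656/212520 = 117/1265.
There are C(4,1) = 4 such orderings, each equally likely, so P = 4 × 117/1265 = 468/1265.

468/1265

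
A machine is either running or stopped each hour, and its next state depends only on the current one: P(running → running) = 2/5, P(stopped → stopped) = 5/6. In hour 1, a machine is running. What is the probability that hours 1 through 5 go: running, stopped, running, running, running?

2/125

Hour 1 is given. For each transition, use the conditional probability from the current state:
P(stopped | running) = 3/5; P(running | stopped) = 1/6; P(running | running) = 2/5; P(running | running) = 2/5.
P = 3/5 × 1/6 × 2/5 × 2/5 = 12/750 = 2/125.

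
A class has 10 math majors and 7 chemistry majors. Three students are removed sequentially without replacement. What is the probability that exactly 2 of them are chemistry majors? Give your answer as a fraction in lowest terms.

One ordering (chemistry majors drawn first) has probability 7/17 × 6/16 × 10/15 = 420/4080 = 7/68.
There are C(3,2) = 3 such orderings, each equally likely, so P = 3 × 7/68 = 21/68.

21/68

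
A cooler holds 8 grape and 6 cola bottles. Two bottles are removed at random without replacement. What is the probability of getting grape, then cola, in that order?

24/91

Multiply the probability of each draw given the previous ones:
P = 8/14 × 6/13 = 48/182 = 24/91.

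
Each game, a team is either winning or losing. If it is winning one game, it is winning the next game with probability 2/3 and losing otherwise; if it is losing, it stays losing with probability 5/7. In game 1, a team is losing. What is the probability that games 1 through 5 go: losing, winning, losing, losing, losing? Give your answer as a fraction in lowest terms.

Game 1 is given. For each transition, use the conditional probability from the current state:
P(winning | losing) = 2/7; P(losing | winning) = 1/3; P(losing | losing) = 5/7; P(losing | losing) = 5/7.
P = 2/7 × 1/3 × 5/7 × 5/7 = 50/1029.

50/1029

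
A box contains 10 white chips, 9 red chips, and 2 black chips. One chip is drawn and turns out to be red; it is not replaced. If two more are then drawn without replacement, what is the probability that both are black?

1/190

After the first draw, 2 of the remaining 20 chips are black.
P = 2/20 × 1/19 = 2/380 = 1/190.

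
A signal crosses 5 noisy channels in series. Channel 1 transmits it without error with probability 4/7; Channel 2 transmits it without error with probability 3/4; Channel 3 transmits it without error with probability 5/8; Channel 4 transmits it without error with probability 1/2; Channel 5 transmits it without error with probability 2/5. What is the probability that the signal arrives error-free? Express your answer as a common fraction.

Each stage is reached only if all earlier stages succeed, so
P = 4/7 × 3/4 × 5/8 × 1/2 × 2/5 = 120/2240 = 3/56.

3/56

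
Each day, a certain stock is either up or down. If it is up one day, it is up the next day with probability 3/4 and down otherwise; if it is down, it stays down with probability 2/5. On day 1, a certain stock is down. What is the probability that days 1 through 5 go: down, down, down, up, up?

9/125

Day 1 is given. For each transition, use the conditional probability from the current state:
P(down | down) = 2/5; P(down | down) = 2/5; P(up | down) = 3/5; P(up | up) = 3/4.
P = 2/5 × 2/5 × 3/5 × 3/4 = 36/500 = 9/125.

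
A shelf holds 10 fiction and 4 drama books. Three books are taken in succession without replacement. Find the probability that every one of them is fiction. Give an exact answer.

30/91

P = 10/14 × 9/13 × 8/12 = 720/2184 = 30/91.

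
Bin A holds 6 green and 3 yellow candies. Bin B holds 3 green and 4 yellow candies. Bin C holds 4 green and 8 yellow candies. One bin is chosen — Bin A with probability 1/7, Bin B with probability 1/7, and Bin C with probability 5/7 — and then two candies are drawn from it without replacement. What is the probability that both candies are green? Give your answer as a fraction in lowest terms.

From Bin A: P(both green) = (6/9)(5/8) = 5/12.
From Bin B: P(both green) = (3/7)(2/6) = 1/7.
From Bin C: P(both green) = (4/12)(3/11) = 1/11.
Total probability = (1/7)(5/12) + (1/7)(1/7) + (5/7)(1/11) = 937/6468.

937/6468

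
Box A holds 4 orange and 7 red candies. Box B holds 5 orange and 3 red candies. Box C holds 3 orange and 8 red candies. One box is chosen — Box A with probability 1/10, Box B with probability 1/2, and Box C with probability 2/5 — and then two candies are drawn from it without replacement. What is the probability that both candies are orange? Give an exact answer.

From Box A: P(both orange) = (4/11)(3/10) = 6/55.
From Box B: P(both orange) = (5/8)(4/7) = 5/14.
From Box C: P(both orange) = (3/11)(2/10) = 3/55.
Total probability = (1/10)(6/55) + (1/2)(5/14) + (2/5)(3/55) = 1627/7700.

1627/7700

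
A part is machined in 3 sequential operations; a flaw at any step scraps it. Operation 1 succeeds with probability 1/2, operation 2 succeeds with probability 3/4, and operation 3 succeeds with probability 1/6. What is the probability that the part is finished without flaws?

1/16

The events are sequential, so multiply the conditional probabilities:
P = 1/2 × 3/4 × 1/6 = 3/48 = 1/16.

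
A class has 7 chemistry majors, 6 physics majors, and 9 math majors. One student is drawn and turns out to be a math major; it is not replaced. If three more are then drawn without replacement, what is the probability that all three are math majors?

After the first draw, 8 of the remaining 21 students are math majors.
P = 8/21 × 7/20 × 6/19 = 336/7980 = 4/95.

4/95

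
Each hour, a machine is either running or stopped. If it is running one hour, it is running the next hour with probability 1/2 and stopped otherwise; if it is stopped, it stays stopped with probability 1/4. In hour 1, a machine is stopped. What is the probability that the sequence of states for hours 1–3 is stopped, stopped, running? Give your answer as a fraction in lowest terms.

Hour 1 is given. For each transition, use the conditional probability from the current state:
P(stopped | stopped) = 1/4; P(running | stopped) = 3/4.
P = 1/4 × 3/4 = 3/16.

3/16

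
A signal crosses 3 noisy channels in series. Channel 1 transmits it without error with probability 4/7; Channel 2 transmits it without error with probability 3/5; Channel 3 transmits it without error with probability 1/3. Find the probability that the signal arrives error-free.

Multiplying along the chain,
P = 4/7 × 3/5 × 1/3 = 12/105 = 4/35.

4/35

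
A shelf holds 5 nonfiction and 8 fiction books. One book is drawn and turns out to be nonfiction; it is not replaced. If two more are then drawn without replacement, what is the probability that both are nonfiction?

With the first book removed, 4 nonfiction remain out of 12.
P = 4/12 × 3/11 = 12/132 = 1/11.

1/11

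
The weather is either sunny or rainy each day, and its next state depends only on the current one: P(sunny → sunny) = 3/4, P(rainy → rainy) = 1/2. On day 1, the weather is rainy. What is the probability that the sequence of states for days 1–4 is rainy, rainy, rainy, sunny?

1/8

Day 1 is given. For each transition, use the conditional probability from the current state:
P(rainy | rainy) = 1/2; P(rainy | rainy) = 1/2; P(sunny | rainy) = 1/2.
P = 1/2 × 1/2 × 1/2 = 1/8.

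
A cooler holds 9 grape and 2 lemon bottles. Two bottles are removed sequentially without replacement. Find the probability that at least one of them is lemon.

P(no lemon) = 9/11 × 8/10 = 72/110 = 36/55.
P(at least one) = 1 − 36/55 = 19/55.

19/55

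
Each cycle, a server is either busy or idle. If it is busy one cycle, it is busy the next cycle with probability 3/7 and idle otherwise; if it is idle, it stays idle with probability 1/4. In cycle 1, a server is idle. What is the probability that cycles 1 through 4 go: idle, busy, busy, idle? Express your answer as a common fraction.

9/49

Cycle 1 is given. For each transition, use the conditional probability from the current state:
P(busy | idle) = 3/4; P(busy | busy) = 3/7; P(idle | busy) = 4/7.
P = 3/4 × 3/7 × 4/7 = 36/196 = 9/49.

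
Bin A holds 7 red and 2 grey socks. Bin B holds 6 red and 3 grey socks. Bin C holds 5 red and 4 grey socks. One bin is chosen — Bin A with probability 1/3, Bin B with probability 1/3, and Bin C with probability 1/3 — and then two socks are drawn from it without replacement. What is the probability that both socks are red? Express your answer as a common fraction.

From Bin A: P(both red) = (7/9)(6/8) = 7/12.
From Bin B: P(both red) = (6/9)(5/8) = 5/12.
From Bin C: P(both red) = (5/9)(4/8) = 5/18.
Total probability = (1/3)(7/12) + (1/3)(5/12) + (1/3)(5/18) = 23/54.

23/54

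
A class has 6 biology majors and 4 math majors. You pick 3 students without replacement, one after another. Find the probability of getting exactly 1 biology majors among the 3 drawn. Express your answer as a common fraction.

One ordering (a biology major drawn first) has probability 6/10 × 4/9 × 3/8 = 72/720 = 1/10.
There are C(3,1) = 3 such orderings, each equally likely, so P = 3 × 1/10 = 3/10.

3/10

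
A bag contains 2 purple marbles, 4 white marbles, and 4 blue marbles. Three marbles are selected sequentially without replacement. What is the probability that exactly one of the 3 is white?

1/2

One ordering (white drawn first) has probability 4/10 × 6/9 × 5/8 = 120/720 = 1/6.
There are C(3,1) = 3 such orderings, each equally likely, so P = 3 × 1/6 = 1/2.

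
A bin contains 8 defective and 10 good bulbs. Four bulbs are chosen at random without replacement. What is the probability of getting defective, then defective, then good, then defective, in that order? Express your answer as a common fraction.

Chain rule:
P = 8/18 × 7/17 × 10/16 × 6/15 = 3360/73440 = 7/153.

7/153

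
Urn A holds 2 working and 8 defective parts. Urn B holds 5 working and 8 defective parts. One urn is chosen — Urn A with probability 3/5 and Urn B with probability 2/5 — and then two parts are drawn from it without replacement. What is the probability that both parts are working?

21/325

From Urn A: P(both working) = (2/10)(1/9) = 1/45.
From Urn B: P(both working) = (5/13)(4/12) = 5/39.
Total probability = (3/5)(1/45) + (2/5)(5/39) = 21/325.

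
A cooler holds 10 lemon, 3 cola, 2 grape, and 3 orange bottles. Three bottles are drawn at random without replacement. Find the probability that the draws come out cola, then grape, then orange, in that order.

1/272

Multiply the probability of each draw given the previous ones:
P = 3/18 × 2/17 × 3/16 = 18/4896 = 1/272.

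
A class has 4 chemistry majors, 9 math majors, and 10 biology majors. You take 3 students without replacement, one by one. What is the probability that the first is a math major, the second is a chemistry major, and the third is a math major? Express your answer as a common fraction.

Each draw changes the counts, so multiply the conditional probabilities along the sequence:
P = 9/23 × 4/22 × 8/21 = 288/10626 = 48/1771.

48/1771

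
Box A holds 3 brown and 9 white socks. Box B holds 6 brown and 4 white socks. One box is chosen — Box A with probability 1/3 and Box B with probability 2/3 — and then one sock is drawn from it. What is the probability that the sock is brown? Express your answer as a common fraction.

From Box A: P(brown) = 3/12.
From Box B: P(brown) = 6/10.
Total probability = (1/3)(3/12) + (2/3)(6/10) = 29/60.

29/60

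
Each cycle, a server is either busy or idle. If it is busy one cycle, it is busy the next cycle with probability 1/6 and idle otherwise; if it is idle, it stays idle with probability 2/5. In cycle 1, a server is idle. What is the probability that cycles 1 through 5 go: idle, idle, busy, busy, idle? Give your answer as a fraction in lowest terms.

1/30

Cycle 1 is given. For each transition, use the conditional probability from the current state:
P(idle | idle) = 2/5; P(busy | idle) = 3/5; P(busy | busy) = 1/6; P(idle | busy) = 5/6.
P = 2/5 × 3/5 × 1/6 × 5/6 = 30/900 = 1/30.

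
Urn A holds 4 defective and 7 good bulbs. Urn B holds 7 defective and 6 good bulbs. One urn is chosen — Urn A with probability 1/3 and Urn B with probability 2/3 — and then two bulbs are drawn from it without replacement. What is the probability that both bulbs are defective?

From Urn A: P(both defective) = (4/11)(3/10) = 6/55.
From Urn B: P(both defective) = (7/13)(6/12) = 7/26.
Total probability = (1/3)(6/55) + (2/3)(7/26) = 463/2145.

463/2145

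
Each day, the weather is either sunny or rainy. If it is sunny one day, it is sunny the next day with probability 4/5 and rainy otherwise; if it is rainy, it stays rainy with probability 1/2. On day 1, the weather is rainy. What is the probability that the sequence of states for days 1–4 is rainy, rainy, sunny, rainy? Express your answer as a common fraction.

Day 1 is given. For each transition, use the conditional probability from the current state:
P(rainy | rainy) = 1/2; P(sunny | rainy) = 1/2; P(rainy | sunny) = 1/5.
P = 1/2 × 1/2 × 1/5 = 1/20.

1/20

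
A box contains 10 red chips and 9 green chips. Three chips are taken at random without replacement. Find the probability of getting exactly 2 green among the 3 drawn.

120/323

One ordering (green drawn first) has probability 9/19 × 8/18 × 10/17 = 720/5814 = 40/323.
There are C(3,2) = 3 such orderings, each equally likely, so P = 3 × 40/323 = 120/323.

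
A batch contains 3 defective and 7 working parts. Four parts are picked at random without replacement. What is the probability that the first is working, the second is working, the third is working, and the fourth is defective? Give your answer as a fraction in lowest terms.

1/8

Chain rule:
P = 7/10 × 6/9 × 5/8 × 3/7 = 630/5040 = 1/8.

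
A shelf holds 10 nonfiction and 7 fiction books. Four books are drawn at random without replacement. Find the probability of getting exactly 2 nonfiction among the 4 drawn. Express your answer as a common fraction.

27/68

One ordering (nonfiction drawn first) has probability 10/17 × 9/16 × 7/15 × 6/14 = 3780/57120 = 9/136.
There are C(4,2) = 6 such orderings, each equally likely, so P = 6 × 9/136 = 27/68.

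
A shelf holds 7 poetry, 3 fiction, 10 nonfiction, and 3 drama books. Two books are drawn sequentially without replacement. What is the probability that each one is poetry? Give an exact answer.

P = 7/23 × 6/22 = 42/506 = 21/253.

21/253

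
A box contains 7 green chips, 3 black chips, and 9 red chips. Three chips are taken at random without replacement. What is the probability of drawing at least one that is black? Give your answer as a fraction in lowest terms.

409/969

P(no black) = 16/19 × 15/18 × 14/17 = 3360/5814 = 560/969.
P(at least one) = 1 − 560/969 = 409/969.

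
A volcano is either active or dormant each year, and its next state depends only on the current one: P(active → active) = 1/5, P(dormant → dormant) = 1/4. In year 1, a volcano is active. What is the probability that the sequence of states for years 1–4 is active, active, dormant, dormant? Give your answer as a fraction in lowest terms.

1/25

Year 1 is given. For each transition, use the conditional probability from the current state:
P(active | active) = 1/5; P(dormant | active) = 4/5; P(dormant | dormant) = 1/4.
P = 1/5 × 4/5 × 1/4 = 4/100 = 1/25.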